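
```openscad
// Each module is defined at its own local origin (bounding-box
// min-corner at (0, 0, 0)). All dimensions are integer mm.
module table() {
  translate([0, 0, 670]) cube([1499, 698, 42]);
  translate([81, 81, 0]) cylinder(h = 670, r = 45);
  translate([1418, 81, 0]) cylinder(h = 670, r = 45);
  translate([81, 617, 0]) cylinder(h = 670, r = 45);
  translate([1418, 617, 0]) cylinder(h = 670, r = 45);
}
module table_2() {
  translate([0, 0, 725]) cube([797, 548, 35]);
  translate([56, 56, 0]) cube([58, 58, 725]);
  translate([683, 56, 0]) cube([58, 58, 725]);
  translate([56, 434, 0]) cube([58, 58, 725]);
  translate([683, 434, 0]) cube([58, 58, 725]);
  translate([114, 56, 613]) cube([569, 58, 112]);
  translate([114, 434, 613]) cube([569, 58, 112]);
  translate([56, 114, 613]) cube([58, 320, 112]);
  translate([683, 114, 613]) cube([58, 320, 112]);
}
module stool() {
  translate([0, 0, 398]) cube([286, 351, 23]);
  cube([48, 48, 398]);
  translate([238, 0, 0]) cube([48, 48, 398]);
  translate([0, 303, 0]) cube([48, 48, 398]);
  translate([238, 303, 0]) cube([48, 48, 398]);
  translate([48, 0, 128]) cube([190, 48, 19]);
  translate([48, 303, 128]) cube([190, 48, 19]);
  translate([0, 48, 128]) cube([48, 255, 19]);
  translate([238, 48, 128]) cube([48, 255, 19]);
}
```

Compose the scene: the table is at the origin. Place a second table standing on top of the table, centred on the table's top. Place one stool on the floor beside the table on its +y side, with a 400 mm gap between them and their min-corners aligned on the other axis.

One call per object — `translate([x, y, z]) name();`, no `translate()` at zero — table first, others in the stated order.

table();
translate([351, 75, 712]) table_2();
translate([0, 1098, 0]) stool();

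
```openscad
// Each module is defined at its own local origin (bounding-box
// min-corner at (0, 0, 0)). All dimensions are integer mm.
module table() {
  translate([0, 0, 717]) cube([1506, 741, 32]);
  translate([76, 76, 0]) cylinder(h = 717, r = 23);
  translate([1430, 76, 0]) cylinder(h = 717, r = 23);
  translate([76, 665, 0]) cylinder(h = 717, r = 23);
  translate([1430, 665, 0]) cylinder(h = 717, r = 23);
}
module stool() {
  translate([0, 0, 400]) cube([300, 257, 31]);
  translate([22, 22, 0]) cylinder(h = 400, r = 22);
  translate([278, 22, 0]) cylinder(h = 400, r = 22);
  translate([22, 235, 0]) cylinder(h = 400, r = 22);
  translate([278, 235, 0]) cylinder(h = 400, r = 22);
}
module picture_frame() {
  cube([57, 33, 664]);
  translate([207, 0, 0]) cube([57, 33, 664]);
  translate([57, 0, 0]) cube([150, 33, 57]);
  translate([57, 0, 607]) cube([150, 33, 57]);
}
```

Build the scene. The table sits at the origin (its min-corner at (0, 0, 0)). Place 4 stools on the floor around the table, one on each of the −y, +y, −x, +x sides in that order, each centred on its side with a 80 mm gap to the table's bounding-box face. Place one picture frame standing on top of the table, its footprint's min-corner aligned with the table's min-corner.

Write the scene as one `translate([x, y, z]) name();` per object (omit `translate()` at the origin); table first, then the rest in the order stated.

table();
translate([603, -337, 0]) stool();
translate([603, 821, 0]) stool();
translate([-380, 242, 0]) stool();
translate([1586, 242, 0]) stool();
translate([0, 0, 749]) picture_frame();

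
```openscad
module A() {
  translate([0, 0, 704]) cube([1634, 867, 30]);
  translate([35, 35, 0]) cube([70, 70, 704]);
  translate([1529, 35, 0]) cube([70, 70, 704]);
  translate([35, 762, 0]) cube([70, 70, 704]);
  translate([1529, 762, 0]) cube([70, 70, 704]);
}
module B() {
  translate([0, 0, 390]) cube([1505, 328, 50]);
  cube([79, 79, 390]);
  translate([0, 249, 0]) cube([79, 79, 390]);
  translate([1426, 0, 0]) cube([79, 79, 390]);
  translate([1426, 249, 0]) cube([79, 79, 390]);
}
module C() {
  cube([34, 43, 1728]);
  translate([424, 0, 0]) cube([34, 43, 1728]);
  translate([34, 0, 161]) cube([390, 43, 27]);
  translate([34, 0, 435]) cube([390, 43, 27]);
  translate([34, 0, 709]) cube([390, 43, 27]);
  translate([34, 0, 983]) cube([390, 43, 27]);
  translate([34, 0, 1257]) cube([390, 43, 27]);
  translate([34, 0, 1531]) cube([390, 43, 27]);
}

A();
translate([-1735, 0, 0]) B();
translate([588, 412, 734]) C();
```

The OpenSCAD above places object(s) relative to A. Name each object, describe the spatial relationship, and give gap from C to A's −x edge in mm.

The ladder's min-x is at 588; the table's min-x is 0; gap = 588 mm.

A is a table. B is a bench. C is a ladder. The bench is on the floor beside the table on its −x side. The ladder is on top of the table, centred. The gap from the ladder to the table's −x edge is 588 mm.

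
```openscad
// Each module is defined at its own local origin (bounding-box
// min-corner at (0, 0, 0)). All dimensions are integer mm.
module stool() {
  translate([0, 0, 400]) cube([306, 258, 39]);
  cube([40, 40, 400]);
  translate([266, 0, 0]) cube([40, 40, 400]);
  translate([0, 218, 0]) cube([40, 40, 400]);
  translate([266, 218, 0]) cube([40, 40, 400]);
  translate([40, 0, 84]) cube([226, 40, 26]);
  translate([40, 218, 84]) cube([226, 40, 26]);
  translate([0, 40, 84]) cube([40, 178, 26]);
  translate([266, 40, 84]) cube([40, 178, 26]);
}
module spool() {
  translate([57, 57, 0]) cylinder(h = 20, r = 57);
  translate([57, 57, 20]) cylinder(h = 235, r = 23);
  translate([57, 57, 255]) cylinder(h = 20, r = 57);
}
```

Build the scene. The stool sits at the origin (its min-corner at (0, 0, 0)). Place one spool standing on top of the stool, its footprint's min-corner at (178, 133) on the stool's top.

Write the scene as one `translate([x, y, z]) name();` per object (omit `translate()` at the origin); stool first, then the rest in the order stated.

stool();
translate([178, 133, 439]) spool();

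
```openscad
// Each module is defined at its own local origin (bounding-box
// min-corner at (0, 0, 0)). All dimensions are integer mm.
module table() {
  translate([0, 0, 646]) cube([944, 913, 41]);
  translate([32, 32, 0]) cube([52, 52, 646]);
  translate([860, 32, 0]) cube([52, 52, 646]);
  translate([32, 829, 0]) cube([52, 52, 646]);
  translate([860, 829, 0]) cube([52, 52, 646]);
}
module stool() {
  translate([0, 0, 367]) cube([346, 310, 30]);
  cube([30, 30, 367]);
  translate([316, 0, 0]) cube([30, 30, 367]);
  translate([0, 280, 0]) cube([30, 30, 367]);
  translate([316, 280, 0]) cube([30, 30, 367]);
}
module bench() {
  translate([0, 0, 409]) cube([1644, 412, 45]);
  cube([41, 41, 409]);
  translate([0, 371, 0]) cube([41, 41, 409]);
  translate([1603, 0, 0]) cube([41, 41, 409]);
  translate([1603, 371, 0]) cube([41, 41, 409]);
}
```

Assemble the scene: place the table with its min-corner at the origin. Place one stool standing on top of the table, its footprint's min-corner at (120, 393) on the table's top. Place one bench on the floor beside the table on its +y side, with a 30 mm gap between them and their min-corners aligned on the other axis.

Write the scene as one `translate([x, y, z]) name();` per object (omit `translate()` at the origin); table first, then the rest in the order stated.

table();
translate([120, 393, 687]) stool();
translate([0, 943, 0]) bench();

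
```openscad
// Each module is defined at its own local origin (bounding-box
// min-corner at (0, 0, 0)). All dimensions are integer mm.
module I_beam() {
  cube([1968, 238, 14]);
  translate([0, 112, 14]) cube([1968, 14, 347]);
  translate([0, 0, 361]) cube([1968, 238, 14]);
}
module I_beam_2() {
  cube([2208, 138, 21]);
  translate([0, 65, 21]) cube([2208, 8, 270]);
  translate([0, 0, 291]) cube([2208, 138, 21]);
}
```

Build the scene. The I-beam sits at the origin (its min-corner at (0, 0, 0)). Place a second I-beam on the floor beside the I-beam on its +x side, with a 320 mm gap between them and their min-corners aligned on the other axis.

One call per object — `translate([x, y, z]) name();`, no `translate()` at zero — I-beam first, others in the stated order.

I_beam();
translate([2288, 0, 0]) I_beam_2();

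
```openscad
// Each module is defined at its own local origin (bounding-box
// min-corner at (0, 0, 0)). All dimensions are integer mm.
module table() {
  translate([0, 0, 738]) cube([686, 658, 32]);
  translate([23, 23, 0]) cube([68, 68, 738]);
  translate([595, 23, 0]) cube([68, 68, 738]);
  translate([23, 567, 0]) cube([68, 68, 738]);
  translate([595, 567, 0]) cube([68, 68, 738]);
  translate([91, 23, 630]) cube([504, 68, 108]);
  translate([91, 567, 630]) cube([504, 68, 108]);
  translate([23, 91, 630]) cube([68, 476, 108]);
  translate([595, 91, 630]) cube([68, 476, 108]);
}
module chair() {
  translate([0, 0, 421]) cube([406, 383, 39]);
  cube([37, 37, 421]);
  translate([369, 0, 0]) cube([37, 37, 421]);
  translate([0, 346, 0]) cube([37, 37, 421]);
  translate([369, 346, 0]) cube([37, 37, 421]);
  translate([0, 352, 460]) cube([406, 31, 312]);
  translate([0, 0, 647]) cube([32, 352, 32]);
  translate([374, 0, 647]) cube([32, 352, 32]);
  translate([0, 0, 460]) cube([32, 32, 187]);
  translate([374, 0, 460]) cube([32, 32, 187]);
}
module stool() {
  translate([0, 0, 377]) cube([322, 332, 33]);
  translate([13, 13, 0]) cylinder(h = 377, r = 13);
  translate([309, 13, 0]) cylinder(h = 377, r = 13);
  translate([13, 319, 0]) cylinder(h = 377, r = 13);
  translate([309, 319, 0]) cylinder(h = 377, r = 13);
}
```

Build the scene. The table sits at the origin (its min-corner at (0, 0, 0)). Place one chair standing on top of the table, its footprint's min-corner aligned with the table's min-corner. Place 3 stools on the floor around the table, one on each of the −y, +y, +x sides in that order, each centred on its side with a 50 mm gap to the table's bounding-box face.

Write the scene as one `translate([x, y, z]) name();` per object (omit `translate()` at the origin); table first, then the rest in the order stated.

table();
translate([0, 0, 770]) chair();
translate([182, -382, 0]) stool();
translate([182, 708, 0]) stool();
translate([736, 163, 0]) stool();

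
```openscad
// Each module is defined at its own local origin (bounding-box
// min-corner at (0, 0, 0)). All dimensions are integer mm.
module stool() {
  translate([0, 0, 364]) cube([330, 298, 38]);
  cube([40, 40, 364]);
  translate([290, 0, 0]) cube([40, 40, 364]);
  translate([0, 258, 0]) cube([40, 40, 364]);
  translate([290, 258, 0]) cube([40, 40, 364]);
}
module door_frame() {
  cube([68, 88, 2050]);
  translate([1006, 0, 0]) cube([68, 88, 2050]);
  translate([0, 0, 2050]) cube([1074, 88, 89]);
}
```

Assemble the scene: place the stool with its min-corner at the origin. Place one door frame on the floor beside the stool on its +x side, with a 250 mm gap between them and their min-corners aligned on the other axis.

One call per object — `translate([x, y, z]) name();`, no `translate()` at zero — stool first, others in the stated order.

stool();
translate([580, 0, 0]) door_frame();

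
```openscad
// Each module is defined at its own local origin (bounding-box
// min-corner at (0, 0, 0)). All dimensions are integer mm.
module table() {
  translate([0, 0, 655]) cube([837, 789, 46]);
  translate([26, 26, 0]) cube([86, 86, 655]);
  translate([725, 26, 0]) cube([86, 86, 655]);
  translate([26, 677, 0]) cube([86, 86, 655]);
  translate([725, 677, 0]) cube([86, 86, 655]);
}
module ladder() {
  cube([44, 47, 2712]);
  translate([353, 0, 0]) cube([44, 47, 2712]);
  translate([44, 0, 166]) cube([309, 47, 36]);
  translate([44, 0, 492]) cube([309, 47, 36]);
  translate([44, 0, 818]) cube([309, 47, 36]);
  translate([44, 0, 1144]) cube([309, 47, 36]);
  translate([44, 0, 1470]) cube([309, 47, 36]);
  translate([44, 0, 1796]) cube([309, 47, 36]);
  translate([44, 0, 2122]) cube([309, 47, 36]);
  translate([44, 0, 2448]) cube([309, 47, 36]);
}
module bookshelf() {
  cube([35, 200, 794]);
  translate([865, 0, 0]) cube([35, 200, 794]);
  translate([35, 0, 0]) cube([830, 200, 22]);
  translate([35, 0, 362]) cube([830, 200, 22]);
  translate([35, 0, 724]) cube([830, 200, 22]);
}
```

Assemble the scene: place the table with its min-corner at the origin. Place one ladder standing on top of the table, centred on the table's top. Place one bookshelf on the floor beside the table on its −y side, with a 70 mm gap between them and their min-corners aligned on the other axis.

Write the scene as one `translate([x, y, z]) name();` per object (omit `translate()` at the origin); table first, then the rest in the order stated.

table();
translate([220, 371, 701]) ladder();
translate([0, -270, 0]) bookshelf();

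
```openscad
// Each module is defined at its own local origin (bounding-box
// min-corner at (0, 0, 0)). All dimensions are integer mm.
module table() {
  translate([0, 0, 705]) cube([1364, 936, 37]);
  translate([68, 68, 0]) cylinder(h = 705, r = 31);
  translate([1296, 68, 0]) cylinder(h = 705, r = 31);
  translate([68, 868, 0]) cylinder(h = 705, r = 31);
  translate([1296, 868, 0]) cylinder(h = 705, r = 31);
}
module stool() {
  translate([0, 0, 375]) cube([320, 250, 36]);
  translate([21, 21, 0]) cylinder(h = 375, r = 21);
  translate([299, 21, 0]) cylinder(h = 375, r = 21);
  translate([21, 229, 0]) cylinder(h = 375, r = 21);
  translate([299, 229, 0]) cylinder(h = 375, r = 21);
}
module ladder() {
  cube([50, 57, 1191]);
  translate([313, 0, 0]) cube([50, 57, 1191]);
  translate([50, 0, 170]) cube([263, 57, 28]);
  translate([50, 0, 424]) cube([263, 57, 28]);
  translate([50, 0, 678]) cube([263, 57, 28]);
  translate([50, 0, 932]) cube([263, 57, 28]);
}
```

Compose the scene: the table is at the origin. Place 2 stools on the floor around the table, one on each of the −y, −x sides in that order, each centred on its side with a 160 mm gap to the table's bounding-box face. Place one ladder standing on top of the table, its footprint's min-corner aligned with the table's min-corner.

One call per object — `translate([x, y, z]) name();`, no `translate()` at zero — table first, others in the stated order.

table();
translate([522, -410, 0]) stool();
translate([-480, 343, 0]) stool();
translate([0, 0, 742]) ladder();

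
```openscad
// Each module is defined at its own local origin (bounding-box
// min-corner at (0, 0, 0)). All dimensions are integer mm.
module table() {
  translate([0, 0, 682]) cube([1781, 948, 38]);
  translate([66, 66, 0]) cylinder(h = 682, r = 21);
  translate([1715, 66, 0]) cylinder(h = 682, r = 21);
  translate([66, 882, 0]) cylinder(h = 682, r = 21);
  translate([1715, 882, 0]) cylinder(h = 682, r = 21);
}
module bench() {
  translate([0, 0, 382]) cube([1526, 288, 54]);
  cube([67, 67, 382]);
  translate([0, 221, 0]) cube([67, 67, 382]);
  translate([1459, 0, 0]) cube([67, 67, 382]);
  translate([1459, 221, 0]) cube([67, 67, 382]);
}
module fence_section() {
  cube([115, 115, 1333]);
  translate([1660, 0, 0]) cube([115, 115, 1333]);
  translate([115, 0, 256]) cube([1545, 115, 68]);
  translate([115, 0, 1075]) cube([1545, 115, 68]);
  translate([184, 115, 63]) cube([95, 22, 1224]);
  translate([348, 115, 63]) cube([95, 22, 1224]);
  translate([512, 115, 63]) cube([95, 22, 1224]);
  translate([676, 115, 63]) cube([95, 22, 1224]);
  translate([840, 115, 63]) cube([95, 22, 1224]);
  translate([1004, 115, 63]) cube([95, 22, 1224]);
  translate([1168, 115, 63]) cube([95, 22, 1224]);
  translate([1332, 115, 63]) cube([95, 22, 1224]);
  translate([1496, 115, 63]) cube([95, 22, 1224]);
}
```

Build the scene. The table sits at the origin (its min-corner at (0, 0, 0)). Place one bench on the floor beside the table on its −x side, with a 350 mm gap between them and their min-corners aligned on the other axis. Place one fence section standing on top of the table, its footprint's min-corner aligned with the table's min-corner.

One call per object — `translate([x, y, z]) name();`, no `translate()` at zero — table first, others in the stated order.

table();
translate([-1876, 0, 0]) bench();
translate([0, 0, 720]) fence_section();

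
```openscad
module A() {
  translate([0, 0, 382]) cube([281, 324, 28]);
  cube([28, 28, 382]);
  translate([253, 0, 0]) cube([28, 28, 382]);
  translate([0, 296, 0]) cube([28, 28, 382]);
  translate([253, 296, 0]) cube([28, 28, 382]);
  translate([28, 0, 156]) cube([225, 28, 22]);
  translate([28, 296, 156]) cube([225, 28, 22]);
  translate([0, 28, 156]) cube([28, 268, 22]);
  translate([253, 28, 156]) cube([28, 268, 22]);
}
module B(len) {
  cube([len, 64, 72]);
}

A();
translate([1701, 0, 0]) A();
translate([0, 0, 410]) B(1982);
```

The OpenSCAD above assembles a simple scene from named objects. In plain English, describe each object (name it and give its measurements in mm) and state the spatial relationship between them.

A is a four-legged stool. The seat is a 281×324×28 mm slab whose top surface is at z = 410 mm; four square legs, each 28×28 mm in cross-section, run from the floor (z = 0) to the underside of the seat, each flush with a corner of the seat. Four stretchers, 28 mm wide and 22 mm tall, connect adjacent legs with their undersides at z = 156 mm, each running between the inner faces of the legs it joins and aligned with the legs' outer faces on the other axis.

B is a rectangular beam 1982 mm long (x), 64 mm deep (y), 72 mm thick (z).

The beam spans the tops of two stools placed 1420 mm apart, resting at z = 410 mm.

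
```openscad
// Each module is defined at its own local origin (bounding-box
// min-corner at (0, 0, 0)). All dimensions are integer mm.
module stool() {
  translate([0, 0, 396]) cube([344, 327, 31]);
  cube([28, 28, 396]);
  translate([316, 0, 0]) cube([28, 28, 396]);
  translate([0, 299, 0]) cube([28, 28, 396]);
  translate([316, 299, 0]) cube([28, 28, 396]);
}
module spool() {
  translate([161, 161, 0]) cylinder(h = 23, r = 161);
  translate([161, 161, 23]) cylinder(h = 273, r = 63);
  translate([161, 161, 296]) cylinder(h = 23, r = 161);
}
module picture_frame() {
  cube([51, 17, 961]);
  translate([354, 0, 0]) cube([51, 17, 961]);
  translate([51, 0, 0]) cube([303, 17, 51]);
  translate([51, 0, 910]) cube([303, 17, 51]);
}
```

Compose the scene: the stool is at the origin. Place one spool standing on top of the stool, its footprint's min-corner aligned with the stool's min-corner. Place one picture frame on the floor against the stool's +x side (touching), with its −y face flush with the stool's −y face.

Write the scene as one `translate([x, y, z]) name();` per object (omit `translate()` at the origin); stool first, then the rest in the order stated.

stool();
translate([0, 0, 427]) spool();
translate([344, 0, 0]) picture_frame();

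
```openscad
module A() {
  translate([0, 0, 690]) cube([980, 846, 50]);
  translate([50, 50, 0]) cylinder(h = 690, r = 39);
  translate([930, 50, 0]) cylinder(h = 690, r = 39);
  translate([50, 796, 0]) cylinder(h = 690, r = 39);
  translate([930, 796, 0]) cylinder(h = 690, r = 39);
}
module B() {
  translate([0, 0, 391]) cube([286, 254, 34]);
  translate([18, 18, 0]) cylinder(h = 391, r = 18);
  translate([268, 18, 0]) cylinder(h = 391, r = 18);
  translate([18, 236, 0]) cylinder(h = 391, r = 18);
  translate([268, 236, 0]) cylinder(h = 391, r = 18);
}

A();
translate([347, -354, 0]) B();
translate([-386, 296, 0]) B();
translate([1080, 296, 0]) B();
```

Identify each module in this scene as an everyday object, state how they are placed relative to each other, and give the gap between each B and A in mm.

Each stool's nearest face is 100 mm from the table's bounding box.

A is a table. B is a stool. Three stools sit around the table at the −y, −x, +x sides. The gap between each stool and the table is 100 mm.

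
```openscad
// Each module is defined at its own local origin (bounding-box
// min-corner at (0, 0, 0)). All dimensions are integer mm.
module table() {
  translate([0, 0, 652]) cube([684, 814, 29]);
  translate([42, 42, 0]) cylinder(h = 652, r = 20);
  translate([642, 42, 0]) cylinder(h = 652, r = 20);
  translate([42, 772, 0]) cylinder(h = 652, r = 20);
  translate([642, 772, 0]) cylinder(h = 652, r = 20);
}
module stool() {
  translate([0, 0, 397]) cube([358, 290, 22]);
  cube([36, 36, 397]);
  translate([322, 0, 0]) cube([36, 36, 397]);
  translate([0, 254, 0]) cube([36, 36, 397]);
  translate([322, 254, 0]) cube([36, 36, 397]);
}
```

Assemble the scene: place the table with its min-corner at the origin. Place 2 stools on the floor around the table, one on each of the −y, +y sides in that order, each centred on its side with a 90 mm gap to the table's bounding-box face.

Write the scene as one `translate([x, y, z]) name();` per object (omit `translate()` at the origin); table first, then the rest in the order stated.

table();
translate([163, -380, 0]) stool();
translate([163, 904, 0]) stool();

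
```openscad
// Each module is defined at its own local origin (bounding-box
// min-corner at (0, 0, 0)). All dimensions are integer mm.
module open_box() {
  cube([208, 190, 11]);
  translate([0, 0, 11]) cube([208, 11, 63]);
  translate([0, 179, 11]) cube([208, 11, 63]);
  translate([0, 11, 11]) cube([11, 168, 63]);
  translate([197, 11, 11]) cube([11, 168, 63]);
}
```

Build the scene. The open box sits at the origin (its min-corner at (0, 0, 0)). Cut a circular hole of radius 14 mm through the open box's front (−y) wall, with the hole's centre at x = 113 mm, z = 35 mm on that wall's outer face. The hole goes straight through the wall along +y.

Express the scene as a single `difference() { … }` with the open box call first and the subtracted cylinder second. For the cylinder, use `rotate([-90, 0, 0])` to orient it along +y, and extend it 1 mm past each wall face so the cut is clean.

difference() {
  open_box();
  translate([113, -1, 35]) rotate([-90, 0, 0]) cylinder(h = 13, r = 14);
}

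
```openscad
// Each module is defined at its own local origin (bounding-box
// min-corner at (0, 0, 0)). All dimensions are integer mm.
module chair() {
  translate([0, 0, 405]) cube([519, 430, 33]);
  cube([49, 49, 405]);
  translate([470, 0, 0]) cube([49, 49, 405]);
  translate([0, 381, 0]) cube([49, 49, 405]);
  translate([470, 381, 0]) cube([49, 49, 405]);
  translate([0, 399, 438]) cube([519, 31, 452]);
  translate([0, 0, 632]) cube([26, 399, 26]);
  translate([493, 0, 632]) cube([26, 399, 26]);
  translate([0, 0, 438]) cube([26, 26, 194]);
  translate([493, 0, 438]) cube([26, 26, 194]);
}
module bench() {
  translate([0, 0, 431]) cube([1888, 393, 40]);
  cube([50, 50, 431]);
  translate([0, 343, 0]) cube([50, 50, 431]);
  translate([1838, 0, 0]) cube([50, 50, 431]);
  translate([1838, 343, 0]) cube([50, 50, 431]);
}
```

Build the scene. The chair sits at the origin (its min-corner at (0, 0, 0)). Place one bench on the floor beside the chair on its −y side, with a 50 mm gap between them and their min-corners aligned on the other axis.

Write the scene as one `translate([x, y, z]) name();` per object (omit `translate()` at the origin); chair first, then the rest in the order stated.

chair();
translate([0, -443, 0]) bench();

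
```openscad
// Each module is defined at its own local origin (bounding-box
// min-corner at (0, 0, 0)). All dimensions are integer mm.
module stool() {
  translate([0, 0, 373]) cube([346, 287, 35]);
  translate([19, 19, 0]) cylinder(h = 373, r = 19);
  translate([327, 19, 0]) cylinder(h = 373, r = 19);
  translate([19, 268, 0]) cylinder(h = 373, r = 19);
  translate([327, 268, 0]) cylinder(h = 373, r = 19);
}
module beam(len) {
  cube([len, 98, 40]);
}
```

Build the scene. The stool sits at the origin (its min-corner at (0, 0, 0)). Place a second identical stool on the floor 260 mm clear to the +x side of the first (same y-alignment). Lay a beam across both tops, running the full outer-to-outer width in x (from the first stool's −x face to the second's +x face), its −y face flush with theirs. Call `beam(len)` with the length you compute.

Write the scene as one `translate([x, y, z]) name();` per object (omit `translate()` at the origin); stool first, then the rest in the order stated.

stool();
translate([606, 0, 0]) stool();
translate([0, 0, 408]) beam(952);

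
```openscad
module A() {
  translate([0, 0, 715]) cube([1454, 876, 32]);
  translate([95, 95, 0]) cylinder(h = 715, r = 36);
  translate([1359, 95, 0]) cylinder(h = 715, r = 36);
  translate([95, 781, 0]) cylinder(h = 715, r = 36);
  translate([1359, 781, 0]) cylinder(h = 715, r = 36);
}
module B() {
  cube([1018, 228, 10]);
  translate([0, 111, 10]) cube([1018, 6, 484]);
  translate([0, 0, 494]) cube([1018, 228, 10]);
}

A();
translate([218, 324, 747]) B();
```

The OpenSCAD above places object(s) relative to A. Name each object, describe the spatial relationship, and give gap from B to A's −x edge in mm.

A is a table. B is an I-beam. The I-beam is on top of the table, centred. The gap from the I-beam to the table's −x edge is 218 mm.

The I-beam's min-x is at 218; the table's min-x is 0; gap = 218 mm.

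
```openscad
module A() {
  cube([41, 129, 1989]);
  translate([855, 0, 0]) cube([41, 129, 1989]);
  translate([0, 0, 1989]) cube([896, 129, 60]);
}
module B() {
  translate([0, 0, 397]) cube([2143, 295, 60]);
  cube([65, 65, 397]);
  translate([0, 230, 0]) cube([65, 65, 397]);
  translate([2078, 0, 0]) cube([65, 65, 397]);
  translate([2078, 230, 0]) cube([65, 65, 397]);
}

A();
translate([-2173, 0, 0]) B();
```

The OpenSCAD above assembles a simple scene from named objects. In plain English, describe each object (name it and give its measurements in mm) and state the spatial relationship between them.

A is a rectangular door frame: two vertical jambs of 41×129 mm section, 1989 mm tall, with a clear opening 814 mm wide between their inner faces. A header 60 mm tall and 129 mm deep lies on top of the jambs and spans the full outside width.

B is a long wooden bench with a 2143 mm (x) × 295 mm (y) seat, 60 mm thick, its top surface 457 mm above the floor. Four 65 mm square legs at the seat corners, flush with the edges, run from z = 0 to the seat underside.

The bench is on the floor beside the door frame on its −x side.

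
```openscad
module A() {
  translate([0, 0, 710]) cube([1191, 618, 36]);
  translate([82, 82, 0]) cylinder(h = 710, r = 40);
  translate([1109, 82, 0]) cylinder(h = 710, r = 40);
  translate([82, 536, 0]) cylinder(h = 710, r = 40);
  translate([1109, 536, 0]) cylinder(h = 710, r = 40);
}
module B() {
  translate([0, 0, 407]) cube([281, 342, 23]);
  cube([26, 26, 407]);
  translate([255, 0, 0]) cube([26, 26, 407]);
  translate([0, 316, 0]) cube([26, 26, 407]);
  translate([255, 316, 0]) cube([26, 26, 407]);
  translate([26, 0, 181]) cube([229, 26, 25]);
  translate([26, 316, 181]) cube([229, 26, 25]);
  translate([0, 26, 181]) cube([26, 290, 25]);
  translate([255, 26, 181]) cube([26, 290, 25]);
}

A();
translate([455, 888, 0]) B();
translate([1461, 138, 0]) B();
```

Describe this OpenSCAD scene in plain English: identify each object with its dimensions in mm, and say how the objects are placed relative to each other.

A is a table: top 1191 mm (x) × 618 mm (y), 36 mm thick, upper face at z = 746 mm, on four round legs of 80 mm diameter, each leg's bounding box inset 42 mm from the nearest pair of top edges, running from z = 0 to the bottom of the top.

B is a simple wooden stool: a rectangular seat 281 mm (x) by 342 mm (y), 23 mm thick, top face at z = 430 mm, on four square legs, each 26×26 mm in cross-section. The legs rest on z = 0, each flush with a corner of the seat. Four stretchers, 26 mm wide and 25 mm tall, connect adjacent legs with their undersides at z = 181 mm, each running between the inner faces of the legs it joins and aligned with the legs' outer faces on the other axis.

Two stools sit around the table at the +y, +x sides.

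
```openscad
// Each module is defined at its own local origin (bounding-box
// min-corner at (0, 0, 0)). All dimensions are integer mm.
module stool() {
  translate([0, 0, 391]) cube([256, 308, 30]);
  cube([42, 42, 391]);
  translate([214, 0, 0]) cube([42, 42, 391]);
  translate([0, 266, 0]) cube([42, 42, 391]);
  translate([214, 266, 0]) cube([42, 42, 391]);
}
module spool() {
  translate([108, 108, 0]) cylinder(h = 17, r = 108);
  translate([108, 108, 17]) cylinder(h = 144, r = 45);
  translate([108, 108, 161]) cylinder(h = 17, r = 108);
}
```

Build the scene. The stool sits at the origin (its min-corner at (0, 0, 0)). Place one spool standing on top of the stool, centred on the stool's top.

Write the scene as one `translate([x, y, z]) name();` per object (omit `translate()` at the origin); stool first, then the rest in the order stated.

stool();
translate([20, 46, 421]) spool();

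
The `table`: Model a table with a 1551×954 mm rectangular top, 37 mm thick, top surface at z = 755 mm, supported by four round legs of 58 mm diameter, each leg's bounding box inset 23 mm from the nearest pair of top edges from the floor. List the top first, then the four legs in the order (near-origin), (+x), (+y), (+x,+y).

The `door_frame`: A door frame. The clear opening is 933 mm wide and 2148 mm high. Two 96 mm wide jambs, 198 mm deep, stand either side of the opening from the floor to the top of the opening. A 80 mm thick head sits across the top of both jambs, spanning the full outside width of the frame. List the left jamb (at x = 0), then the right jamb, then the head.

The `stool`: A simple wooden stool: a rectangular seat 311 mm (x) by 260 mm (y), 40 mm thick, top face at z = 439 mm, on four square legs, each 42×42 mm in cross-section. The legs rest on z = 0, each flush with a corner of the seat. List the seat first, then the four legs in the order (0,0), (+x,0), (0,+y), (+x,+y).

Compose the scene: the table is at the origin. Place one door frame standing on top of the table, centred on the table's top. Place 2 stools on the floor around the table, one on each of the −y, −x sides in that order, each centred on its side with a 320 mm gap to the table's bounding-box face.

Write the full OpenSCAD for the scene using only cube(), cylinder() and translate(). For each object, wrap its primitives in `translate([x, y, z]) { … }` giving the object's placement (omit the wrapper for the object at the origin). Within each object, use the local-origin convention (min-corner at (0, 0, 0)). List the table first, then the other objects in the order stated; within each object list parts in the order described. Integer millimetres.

translate([0, 0, 718]) cube([1551, 954, 37]);
translate([52, 52, 0]) cylinder(h = 718, r = 29);
translate([1499, 52, 0]) cylinder(h = 718, r = 29);
translate([52, 902, 0]) cylinder(h = 718, r = 29);
translate([1499, 902, 0]) cylinder(h = 718, r = 29);
translate([213, 378, 755]) {
  cube([96, 198, 2148]);
  translate([1029, 0, 0]) cube([96, 198, 2148]);
  translate([0, 0, 2148]) cube([1125, 198, 80]);
}
translate([620, -580, 0]) {
  translate([0, 0, 399]) cube([311, 260, 40]);
  cube([42, 42, 399]);
  translate([269, 0, 0]) cube([42, 42, 399]);
  translate([0, 218, 0]) cube([42, 42, 399]);
  translate([269, 218, 0]) cube([42, 42, 399]);
}
translate([-631, 347, 0]) {
  translate([0, 0, 399]) cube([311, 260, 40]);
  cube([42, 42, 399]);
  translate([269, 0, 0]) cube([42, 42, 399]);
  translate([0, 218, 0]) cube([42, 42, 399]);
  translate([269, 218, 0]) cube([42, 42, 399]);
}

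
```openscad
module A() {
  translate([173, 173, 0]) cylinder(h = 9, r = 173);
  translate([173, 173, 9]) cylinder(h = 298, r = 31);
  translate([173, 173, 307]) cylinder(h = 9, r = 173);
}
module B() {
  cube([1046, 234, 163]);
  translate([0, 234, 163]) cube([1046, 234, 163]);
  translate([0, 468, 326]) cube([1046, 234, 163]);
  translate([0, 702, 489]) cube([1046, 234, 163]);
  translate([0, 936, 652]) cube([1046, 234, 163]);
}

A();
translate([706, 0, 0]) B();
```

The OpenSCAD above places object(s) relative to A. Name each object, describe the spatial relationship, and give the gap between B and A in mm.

A is a spool. B is a staircase. The staircase is on the floor beside the spool on its +x side. The gap between the staircase and the spool is 360 mm.

The staircase's nearest face is 360 mm from the spool's +x face.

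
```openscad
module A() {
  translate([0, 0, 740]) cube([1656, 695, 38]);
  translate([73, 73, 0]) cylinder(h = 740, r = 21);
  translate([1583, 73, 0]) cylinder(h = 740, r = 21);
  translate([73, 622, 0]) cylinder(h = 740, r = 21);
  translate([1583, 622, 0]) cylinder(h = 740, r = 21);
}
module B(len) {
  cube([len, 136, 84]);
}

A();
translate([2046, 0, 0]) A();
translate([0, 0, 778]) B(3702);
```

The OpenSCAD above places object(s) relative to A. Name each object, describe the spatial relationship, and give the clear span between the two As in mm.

Second table starts at x = 2046; first ends at x = 1656; clear span = 2046 − 1656 = 390 mm.

A is a table. B is a beam. A beam spans the tops of two tables. The clear span between the two tables is 390 mm.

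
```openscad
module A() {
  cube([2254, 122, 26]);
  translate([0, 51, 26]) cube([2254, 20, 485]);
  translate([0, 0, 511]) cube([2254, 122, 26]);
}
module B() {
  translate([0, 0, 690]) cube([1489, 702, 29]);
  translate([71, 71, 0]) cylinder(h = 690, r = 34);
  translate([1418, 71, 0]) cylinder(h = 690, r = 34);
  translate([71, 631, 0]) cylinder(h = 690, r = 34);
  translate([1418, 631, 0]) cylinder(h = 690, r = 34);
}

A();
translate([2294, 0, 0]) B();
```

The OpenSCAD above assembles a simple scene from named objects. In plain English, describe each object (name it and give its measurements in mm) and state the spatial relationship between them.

A is an I-beam lying along x, 2254 mm long. Overall section height 537 mm. Two flanges 122 mm wide (y) and 26 mm thick, one on the floor and one at the top; a web 20 mm thick runs between them, centred on the flange width.

B is a table: top 1489 mm (x) × 702 mm (y), 29 mm thick, upper face at z = 719 mm, on four round legs of 68 mm diameter, each leg's bounding box inset 37 mm from the nearest pair of top edges, running from z = 0 to the bottom of the top.

The table is on the floor beside the I-beam on its +x side.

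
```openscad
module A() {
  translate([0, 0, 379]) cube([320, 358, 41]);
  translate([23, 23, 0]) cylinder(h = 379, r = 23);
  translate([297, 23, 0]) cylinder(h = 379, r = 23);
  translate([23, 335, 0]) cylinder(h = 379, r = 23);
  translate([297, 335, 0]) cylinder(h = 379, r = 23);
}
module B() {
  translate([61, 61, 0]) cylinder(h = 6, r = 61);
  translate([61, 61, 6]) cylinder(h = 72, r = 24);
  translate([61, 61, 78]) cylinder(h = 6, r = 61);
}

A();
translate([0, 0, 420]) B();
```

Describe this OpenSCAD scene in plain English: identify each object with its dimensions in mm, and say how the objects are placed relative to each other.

A is a simple wooden stool: a rectangular seat 320 mm (x) by 358 mm (y), 41 mm thick, top face at z = 420 mm, on four round legs, each 46 mm in diameter. The legs rest on z = 0, each leg's axis is inset half a diameter from the nearest pair of seat edges (so the leg's bounding box is flush with the corner).

B is a spool: two coaxial disc flanges of radius 61 mm and thickness 6 mm, joined by a core cylinder of radius 24 mm and height 72 mm. The lower flange rests on z = 0 and the three cylinders share a vertical axis.

The spool is on top of the stool.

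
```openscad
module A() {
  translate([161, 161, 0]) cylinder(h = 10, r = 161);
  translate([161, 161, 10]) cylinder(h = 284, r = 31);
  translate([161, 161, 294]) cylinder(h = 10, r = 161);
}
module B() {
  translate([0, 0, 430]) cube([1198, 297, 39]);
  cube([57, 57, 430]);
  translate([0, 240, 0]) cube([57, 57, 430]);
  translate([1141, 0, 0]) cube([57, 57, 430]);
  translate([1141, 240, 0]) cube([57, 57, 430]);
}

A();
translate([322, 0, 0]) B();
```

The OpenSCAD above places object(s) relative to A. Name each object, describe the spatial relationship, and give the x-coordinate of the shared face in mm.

The spool's +x face and the bench's −x face are both at x = 322 mm.

A is a spool. B is a bench. The bench is against the spool's +x side, with their −y faces flush. The x-coordinate of the shared face is 322 mm.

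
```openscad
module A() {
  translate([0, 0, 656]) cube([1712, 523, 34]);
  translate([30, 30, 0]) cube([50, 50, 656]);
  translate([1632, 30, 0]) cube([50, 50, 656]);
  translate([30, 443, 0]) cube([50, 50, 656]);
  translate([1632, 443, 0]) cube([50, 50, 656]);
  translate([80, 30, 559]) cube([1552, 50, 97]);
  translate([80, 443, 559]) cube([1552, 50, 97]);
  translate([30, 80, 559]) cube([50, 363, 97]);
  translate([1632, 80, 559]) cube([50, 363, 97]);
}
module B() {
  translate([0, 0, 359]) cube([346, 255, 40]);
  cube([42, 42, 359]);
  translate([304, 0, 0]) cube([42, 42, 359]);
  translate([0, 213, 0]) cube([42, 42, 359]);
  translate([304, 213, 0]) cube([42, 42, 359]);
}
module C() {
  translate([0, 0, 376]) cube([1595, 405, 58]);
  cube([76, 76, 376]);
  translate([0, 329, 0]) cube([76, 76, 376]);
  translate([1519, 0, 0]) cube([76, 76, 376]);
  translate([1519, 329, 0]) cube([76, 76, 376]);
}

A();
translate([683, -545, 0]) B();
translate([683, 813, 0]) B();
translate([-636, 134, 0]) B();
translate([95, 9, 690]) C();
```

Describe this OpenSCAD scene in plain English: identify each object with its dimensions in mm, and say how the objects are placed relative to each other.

A is a rectangular dining table. The top is 1712×523×34 mm with its upper surface at z = 690 mm. It stands on four 50×50 mm square legs, each inset 30 mm from the nearest pair of top edges, running from the floor to the underside of the top. Four apron rails, 50 mm thick and 97 mm tall, run between adjacent legs with their top edges flush with the underside of the top and their outer faces flush with the legs' outer faces.

B is a four-legged stool. The seat is a 346×255×40 mm slab whose top surface is at z = 399 mm; four square legs, each 42×42 mm in cross-section, run from the floor (z = 0) to the underside of the seat, each flush with a corner of the seat.

C is a bench: a 1595×405 mm seat slab, 58 mm thick, top at z = 434 mm, on four 76×76 mm square legs flush with the seat corners and standing on z = 0.

Three stools sit around the table at the −y, +y, −x sides. The bench is on top of the table.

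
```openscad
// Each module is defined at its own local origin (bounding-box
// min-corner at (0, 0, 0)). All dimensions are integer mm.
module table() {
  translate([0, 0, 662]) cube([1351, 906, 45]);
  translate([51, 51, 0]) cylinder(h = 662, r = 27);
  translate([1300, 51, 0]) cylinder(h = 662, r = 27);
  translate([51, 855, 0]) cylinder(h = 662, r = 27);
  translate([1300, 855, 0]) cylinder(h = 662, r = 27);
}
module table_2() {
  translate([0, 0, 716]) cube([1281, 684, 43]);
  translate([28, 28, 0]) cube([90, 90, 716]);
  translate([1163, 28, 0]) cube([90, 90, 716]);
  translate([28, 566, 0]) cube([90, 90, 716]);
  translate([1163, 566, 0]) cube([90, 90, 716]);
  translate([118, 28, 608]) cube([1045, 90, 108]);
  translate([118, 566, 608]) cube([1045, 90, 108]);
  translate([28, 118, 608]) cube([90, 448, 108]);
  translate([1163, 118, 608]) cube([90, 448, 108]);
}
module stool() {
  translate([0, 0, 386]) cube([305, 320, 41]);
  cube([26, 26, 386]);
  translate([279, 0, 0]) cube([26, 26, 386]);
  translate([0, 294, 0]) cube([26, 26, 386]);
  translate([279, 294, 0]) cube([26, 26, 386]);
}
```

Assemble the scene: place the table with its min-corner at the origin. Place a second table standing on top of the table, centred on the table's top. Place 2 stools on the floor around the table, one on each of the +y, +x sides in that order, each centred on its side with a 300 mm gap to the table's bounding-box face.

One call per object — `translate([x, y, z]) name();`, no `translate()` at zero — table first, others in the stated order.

table();
translate([35, 111, 707]) table_2();
translate([523, 1206, 0]) stool();
translate([1651, 293, 0]) stool();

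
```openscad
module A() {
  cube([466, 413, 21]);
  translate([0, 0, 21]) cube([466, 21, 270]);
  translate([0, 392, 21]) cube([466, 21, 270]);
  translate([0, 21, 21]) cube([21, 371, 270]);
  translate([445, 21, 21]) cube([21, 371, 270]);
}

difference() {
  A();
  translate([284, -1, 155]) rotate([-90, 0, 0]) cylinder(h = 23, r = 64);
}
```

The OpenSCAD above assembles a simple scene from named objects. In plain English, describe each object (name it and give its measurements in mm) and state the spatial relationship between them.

A is an open storage box with external size 466×413×291 mm and wall thickness 21 mm (the base is also 21 mm thick). The base covers the whole footprint; the four walls stand on the base, with the y-facing walls full-width and the x-facing walls fitting between their inner faces.

The open box has a circular hole of radius 64 mm through its front wall, centred at (x = 284, z = 155).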